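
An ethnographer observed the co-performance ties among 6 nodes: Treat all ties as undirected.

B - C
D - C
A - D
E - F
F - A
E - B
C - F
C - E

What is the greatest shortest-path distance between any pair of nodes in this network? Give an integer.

3

Eccentricity of each node (its greatest distance to any other): A:3, B:3, C:2, D:2, E:2, F:2.
The maximum eccentricity is 3, realized for instance by the pair B–A via B – E – F – A. So the diameter is 3.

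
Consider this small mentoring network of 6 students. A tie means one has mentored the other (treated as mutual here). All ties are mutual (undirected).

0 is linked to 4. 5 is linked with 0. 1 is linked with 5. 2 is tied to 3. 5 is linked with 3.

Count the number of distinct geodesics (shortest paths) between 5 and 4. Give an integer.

1

The shortest distance is 2, and the only length-2 path is 5–0–4. So there is exactly 1 shortest path.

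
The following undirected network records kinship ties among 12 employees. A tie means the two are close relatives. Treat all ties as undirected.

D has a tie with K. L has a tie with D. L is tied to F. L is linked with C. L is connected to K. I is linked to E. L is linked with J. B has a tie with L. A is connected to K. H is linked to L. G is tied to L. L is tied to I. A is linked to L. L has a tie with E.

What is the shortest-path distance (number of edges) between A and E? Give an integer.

One shortest route is A – L – E, which uses 2 edges, and A and E are not directly tied, so nothing shorter exists. So d(A,E) = 2.

2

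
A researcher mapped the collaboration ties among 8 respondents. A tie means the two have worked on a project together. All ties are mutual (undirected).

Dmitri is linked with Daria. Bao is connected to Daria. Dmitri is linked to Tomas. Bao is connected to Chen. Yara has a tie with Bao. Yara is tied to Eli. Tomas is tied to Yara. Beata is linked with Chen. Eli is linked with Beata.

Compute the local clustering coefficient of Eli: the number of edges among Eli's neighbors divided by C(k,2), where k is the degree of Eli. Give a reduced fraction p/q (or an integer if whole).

Eli's neighbors: Beata and Yara (k = 2).
Possible neighbor pairs: C(2,2) = 1. Edges among them: none → e = 0.
Clustering(Eli) = 0/1.

0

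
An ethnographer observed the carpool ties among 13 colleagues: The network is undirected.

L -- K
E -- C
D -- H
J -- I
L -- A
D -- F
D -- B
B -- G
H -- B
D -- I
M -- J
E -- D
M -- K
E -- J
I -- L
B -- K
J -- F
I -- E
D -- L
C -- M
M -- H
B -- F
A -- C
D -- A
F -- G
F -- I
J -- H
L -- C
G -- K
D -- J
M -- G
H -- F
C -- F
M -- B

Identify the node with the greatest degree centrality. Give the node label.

Degrees — A:3, B:6, C:5, D:8, E:4, F:7, G:4, H:5, I:5, J:6, K:4, L:5, M:6.
The maximum is 8, attained only by D.

D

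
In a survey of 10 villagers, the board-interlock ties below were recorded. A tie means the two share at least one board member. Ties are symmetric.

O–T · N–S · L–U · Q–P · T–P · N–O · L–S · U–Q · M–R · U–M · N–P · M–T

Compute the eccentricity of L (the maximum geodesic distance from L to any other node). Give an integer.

Distances from L: M:2, N:2, O:3, P:3, Q:2, R:3, S:1, T:3, U:1.
The largest is 3 (to R, T, P, and O), so the eccentricity of L is 3.

3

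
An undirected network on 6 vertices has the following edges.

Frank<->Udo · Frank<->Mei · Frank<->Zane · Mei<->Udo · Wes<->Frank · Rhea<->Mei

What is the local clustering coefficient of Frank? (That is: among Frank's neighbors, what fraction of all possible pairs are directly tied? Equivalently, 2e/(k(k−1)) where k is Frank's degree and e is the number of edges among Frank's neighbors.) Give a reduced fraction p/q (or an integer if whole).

1/6

Frank's neighbors: Mei, Udo, Wes, and Zane (k = 4).
Possible neighbor pairs: C(4,2) = 6. Edges among them: Mei–Udo → e = 1.
Clustering(Frank) = 1/6.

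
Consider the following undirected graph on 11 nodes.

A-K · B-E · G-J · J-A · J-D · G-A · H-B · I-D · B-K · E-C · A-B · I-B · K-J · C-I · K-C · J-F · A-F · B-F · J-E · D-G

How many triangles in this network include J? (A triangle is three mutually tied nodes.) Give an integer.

4

J's neighbors: A, D, E, F, G, and K.
Neighbor pairs that are themselves tied: J–A–F; J–A–G; J–A–K; J–D–G. Each forms one triangle with J, for 4 in total.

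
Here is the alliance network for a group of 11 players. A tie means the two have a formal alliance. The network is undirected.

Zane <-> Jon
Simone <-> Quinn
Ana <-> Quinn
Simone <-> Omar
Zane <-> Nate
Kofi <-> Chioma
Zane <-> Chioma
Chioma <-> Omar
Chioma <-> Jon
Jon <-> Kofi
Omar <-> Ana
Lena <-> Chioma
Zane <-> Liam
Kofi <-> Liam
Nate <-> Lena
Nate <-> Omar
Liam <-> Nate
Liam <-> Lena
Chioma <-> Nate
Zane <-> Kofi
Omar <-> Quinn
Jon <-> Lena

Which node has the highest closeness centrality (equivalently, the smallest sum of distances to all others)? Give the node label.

Farness (sum of distances to all others) for each node — Ana:23, Chioma:14, Jon:19, Kofi:19, Lena:19, Liam:19, Nate:15, Omar:15, Quinn:22, Simone:23, Zane:18.
The smallest farness is 14, for Chioma, so Chioma has the highest closeness.

Chioma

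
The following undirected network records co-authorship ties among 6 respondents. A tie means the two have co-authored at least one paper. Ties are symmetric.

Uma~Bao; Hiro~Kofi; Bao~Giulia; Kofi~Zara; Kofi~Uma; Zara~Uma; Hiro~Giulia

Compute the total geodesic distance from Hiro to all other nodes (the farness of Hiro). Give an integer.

8

Distances from Hiro: Bao:2, Giulia:1, Kofi:1, Uma:2, Zara:2.
Sum = 2 + 1 + 1 + 2 + 2 = 8.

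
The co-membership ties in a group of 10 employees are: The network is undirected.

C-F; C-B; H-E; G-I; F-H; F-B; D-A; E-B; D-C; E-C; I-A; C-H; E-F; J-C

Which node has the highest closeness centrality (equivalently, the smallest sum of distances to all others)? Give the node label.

C

Farness (sum of distances to all others) for each node — A:21, B:21, C:15, D:17, E:20, F:20, G:35, H:21, I:27, J:23.
The smallest farness is 15, for C, so C has the highest closeness.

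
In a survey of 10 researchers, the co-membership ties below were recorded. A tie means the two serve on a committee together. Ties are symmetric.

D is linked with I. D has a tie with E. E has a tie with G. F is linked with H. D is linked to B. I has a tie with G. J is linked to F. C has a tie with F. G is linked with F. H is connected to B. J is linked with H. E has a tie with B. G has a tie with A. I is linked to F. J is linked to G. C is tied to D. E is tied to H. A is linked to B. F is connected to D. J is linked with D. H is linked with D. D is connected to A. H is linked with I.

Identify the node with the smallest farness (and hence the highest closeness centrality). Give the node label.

D

Farness (sum of distances to all others) for each node — A:15, B:14, C:16, D:10, E:14, F:12, G:13, H:12, I:14, J:14.
The smallest farness is 10, for D, so D has the highest closeness.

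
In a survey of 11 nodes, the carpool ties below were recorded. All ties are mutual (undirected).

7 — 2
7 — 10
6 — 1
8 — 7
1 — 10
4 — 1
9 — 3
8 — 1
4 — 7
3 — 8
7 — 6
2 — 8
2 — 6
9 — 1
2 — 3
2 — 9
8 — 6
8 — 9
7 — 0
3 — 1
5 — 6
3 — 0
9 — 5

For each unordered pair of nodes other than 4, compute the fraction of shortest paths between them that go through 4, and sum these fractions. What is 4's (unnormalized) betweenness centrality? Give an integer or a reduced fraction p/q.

Pairs whose geodesics pass through 4 — 7–1: 1/4.
All other pairs contribute 0.
Summing the contributions gives betweenness(4) = 1/4.

1/4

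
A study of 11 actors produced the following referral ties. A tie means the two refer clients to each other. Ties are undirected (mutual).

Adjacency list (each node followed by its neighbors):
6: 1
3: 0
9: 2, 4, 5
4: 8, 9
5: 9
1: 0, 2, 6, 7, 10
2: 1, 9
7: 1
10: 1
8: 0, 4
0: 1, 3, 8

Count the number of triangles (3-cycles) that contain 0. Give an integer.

0's neighbors are 1, 3, and 8, but none of them are tied to each other, so no triangle contains 0.

0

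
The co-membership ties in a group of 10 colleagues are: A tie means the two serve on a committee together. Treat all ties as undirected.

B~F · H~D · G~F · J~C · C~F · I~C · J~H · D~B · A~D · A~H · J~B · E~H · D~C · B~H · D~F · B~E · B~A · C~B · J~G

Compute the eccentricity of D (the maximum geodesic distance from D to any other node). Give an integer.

Distances from D: A:1, B:1, C:1, E:2, F:1, G:2, H:1, I:2, J:2.
The largest is 2 (to G, J, E, and I), so the eccentricity of D is 2.

2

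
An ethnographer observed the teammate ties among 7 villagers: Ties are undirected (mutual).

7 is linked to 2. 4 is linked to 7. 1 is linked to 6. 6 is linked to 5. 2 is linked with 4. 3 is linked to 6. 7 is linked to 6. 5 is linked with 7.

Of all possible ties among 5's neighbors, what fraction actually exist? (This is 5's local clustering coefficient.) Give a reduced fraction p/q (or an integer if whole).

5's neighbors: 6 and 7 (k = 2).
Possible neighbor pairs: C(2,2) = 1. Edges among them: 6–7 → e = 1.
Clustering(5) = 1/1.

1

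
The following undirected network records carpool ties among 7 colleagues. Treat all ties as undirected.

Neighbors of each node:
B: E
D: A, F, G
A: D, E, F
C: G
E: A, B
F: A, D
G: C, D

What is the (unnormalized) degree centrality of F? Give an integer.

F is directly tied to A and D. That is 2 neighbors, so the degree of F is 2.

2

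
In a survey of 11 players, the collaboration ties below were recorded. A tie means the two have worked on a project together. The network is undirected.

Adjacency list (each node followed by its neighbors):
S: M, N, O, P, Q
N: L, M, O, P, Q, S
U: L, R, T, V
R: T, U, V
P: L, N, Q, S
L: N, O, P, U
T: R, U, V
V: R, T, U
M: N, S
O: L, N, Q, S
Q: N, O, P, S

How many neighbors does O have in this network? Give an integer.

4

O is directly tied to L, N, Q, and S. That is 4 neighbors, so the degree of O is 4.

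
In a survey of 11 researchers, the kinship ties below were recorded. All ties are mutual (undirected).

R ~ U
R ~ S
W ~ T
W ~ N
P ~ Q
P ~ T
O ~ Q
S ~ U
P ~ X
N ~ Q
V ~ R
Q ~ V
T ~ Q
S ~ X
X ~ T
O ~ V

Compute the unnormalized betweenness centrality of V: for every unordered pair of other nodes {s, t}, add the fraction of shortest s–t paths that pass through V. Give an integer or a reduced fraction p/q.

37/4

Pairs whose geodesics pass through V — R–O: 1; R–Q: 1; R–N: 1; R–W: 2/3; R–T: 1/2; R–P: 1/2; O–S: 1; O–U: 1; Q–S: 1/3; Q–U: 1; N–S: 1/4; N–U: 1.
All other pairs contribute 0.
Summing the contributions gives betweenness(V) = 37/4.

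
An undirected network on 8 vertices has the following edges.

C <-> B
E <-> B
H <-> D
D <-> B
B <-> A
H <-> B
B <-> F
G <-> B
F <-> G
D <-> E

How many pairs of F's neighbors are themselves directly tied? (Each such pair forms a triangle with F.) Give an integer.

1

F's neighbors: B and G.
Neighbor pairs that are themselves tied: F–B–G. Each forms one triangle with F, for 1 in total.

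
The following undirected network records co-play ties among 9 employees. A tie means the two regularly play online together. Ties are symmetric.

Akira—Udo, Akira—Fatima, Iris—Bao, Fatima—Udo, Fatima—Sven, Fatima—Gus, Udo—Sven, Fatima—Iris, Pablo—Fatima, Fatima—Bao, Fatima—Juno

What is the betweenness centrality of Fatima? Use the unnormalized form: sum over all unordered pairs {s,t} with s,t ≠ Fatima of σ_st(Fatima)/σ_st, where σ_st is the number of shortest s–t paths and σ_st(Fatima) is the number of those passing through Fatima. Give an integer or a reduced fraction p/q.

49/2

Pairs whose geodesics pass through Fatima — Juno–Iris: 1; Juno–Bao: 1; Juno–Gus: 1; Juno–Akira: 1; Juno–Udo: 1; Juno–Sven: 1; Juno–Pablo: 1; Iris–Gus: 1; Iris–Akira: 1; Iris–Udo: 1; Iris–Sven: 1; Iris–Pablo: 1; Bao–Gus: 1; Bao–Akira: 1 … (+11 more pairs).
All other pairs contribute 0.
Summing the contributions gives betweenness(Fatima) = 49/2.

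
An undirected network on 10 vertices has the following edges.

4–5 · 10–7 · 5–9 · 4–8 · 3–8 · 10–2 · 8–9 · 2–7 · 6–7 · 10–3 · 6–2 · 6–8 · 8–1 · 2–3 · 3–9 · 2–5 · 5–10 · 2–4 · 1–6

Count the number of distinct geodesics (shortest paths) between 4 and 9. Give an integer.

2

The shortest distance is 2. The length-2 paths are: 4–5–9; 4–8–9.
That gives 2 distinct shortest paths.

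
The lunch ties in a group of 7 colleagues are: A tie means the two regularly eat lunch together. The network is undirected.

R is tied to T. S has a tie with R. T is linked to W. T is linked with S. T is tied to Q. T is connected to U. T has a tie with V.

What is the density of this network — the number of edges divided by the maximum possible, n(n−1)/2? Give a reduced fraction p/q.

There are 7 edges and 7 nodes, so the maximum possible is C(7,2) = 21.
Density = 7/21 = 1/3.

1/3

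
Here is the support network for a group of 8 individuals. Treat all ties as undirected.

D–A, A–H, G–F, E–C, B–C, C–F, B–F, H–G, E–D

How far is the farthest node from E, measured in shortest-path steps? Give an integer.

Distances from E: A:2, B:2, C:1, D:1, F:2, G:3, H:3.
The largest is 3 (to H and G), so the eccentricity of E is 3.

3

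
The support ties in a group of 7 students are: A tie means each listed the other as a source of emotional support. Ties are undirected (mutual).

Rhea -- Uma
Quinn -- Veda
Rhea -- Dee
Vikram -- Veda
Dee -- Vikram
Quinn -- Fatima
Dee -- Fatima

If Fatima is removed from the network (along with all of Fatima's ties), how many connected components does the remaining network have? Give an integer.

1

Fatima's neighbors (Dee and Quinn) remain reachable from one another through other ties, so the rest of the network stays in one piece.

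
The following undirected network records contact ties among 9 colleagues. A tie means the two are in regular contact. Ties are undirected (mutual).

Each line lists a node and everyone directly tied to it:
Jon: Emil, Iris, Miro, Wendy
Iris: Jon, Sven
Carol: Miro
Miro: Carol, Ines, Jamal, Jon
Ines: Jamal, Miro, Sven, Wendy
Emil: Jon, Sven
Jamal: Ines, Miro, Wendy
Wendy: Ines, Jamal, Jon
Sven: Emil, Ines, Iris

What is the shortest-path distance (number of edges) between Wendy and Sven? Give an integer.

One shortest route is Wendy – Ines – Sven, which uses 2 edges, and Wendy and Sven are not directly tied, so nothing shorter exists. So d(Wendy,Sven) = 2.

2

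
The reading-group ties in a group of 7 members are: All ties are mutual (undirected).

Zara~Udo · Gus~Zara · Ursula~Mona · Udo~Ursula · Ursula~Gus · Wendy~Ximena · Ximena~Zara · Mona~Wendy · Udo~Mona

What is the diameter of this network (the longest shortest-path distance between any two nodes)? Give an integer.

3

Eccentricity of each node (its greatest distance to any other): Gus:3, Mona:2, Udo:2, Ursula:3, Wendy:3, Ximena:3, Zara:2.
The maximum eccentricity is 3, realized for instance by the pair Ursula–Ximena via Ursula – Udo – Zara – Ximena. So the diameter is 3.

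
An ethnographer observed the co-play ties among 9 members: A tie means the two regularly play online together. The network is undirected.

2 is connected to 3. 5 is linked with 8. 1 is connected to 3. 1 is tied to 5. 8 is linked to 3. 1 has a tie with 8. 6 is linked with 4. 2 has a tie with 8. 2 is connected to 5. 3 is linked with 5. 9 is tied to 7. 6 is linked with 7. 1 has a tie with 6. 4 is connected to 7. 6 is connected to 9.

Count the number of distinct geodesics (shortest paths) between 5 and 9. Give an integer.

The shortest distance is 3, and the only length-3 path is 5–1–6–9. So there is exactly 1 shortest path.

1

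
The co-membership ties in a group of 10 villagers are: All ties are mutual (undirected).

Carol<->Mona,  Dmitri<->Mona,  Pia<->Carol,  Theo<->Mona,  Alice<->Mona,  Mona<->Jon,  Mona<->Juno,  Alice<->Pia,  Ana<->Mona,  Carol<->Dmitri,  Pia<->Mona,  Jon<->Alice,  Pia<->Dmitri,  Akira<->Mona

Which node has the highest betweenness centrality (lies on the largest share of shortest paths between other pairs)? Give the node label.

Unnormalized betweenness of each node: Akira:0, Alice:1/2, Ana:0, Carol:0, Dmitri:0, Jon:0, Juno:0, Mona:59/2, Pia:1, Theo:0.
Mona has the largest value, 59/2, making it the main broker — the node through which the most shortest paths run.

Mona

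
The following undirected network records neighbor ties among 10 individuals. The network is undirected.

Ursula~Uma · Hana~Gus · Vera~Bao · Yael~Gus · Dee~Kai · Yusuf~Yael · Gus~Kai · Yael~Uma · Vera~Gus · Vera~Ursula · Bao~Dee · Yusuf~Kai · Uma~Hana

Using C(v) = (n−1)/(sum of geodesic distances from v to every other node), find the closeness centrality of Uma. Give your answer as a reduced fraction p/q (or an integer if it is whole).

Distances from Uma: Bao:3, Dee:4, Gus:2, Hana:1, Kai:3, Ursula:1, Vera:2, Yael:1, Yusuf:2. Sum = 19.
n = 10, so closeness = 9/19.

9/19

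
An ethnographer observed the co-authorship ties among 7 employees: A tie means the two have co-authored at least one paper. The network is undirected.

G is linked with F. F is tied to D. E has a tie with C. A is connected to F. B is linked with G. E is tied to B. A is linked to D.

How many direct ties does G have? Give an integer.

G is directly tied to B and F. That is 2 neighbors, so the degree of G is 2.

2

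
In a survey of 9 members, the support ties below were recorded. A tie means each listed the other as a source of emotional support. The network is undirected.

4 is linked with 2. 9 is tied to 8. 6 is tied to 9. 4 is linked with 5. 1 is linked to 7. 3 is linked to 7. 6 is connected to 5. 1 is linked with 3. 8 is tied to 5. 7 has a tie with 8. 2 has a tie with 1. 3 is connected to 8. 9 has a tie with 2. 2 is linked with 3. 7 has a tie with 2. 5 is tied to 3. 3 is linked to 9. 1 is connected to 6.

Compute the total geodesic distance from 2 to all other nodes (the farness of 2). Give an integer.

11

Distances from 2: 1:1, 3:1, 4:1, 5:2, 6:2, 7:1, 8:2, 9:1.
Sum = 1 + 1 + 1 + 2 + 2 + 1 + 2 + 1 = 11.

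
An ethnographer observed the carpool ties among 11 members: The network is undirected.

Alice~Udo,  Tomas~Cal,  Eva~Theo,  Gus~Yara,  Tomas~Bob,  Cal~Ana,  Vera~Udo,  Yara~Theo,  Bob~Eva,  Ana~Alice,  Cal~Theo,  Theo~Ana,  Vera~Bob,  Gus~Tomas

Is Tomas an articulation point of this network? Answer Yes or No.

No

Even without Tomas, every remaining node can still reach every other (the residual graph is connected), so Tomas is not a cut vertex.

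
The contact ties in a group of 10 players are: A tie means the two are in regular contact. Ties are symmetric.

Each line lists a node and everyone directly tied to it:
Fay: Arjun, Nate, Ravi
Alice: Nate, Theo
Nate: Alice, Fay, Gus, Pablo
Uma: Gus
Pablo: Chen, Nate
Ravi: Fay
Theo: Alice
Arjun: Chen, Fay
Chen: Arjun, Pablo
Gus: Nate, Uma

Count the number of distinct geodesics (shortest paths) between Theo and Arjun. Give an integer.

1

The shortest distance is 4, and the only length-4 path is Theo–Alice–Nate–Fay–Arjun. So there is exactly 1 shortest path.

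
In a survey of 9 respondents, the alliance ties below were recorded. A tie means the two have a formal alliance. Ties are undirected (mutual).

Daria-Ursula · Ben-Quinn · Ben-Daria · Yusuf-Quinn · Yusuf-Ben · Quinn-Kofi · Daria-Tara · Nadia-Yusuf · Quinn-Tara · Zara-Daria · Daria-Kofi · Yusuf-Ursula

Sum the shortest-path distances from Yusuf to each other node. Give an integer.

Distances from Yusuf: Ben:1, Daria:2, Kofi:2, Nadia:1, Quinn:1, Tara:2, Ursula:1, Zara:3.
Sum = 1 + 2 + 2 + 1 + 1 + 2 + 1 + 3 = 13.

13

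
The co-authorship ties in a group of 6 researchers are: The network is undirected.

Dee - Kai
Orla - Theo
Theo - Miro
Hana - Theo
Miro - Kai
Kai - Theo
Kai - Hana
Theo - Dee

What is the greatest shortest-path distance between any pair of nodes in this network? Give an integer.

Eccentricity of each node (its greatest distance to any other): Dee:2, Hana:2, Kai:2, Miro:2, Orla:2, Theo:1.
The maximum eccentricity is 2, realized for instance by the pair Dee–Miro via Dee – Theo – Miro. So the diameter is 2.

2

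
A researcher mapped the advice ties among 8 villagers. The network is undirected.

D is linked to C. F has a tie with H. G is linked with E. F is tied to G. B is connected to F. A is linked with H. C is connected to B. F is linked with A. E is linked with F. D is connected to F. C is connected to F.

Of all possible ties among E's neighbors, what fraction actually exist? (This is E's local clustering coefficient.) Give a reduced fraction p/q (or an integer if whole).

E's neighbors: F and G (k = 2).
Possible neighbor pairs: C(2,2) = 1. Edges among them: F–G → e = 1.
Clustering(E) = 1/1.

1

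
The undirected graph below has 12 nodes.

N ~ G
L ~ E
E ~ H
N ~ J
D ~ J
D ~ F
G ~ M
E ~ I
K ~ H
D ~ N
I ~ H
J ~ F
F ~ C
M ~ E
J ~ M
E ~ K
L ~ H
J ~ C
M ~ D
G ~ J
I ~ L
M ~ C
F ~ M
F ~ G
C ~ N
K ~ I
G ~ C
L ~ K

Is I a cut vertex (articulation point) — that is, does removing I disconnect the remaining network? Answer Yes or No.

Even without I, every remaining node can still reach every other (the residual graph is connected), so I is not a cut vertex.

No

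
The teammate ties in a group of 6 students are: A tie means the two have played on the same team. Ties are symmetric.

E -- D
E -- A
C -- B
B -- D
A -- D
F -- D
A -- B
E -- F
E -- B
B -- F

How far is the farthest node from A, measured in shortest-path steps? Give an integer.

Distances from A: B:1, C:2, D:1, E:1, F:2.
The largest is 2 (to F and C), so the eccentricity of A is 2.

2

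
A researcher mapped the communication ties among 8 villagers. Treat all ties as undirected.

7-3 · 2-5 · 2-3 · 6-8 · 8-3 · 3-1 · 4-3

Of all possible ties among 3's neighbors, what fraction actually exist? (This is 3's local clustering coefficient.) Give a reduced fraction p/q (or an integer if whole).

3's neighbors: 1, 2, 4, 7, and 8 (k = 5).
Possible neighbor pairs: C(5,2) = 10. Edges among them: none → e = 0.
Clustering(3) = 0/10 = 0.

0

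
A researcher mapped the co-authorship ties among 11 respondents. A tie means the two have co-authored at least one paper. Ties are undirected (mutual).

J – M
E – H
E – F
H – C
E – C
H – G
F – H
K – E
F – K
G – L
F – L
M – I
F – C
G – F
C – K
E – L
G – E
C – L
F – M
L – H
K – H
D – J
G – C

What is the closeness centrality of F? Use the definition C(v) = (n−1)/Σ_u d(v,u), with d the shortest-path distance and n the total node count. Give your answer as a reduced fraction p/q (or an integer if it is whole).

Distances from F: C:1, D:3, E:1, G:1, H:1, I:2, J:2, K:1, L:1, M:1. Sum = 14.
n = 11, so closeness = 10/14 = 5/7.

5/7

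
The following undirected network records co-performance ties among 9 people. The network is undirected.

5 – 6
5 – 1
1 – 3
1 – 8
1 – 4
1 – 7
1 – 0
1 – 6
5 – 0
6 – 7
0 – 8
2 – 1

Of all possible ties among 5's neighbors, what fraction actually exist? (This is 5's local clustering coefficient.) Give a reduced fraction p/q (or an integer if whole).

2/3

5's neighbors: 0, 1, and 6 (k = 3).
Possible neighbor pairs: C(3,2) = 3. Edges among them: 0–1, 1–6 → e = 2.
Clustering(5) = 2/3.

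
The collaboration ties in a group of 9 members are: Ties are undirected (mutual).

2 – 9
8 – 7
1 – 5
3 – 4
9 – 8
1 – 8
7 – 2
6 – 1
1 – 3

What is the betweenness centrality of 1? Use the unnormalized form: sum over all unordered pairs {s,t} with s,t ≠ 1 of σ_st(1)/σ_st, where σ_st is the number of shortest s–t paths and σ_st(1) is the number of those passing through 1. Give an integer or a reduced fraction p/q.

Pairs whose geodesics pass through 1 — 9–5: 1; 9–3: 1; 9–6: 1; 9–4: 1; 8–5: 1; 8–3: 1; 8–6: 1; 8–4: 1; 5–3: 1; 5–2: 2/2; 5–6: 1; 5–7: 1; 5–4: 1; 3–2: 2/2 … (+7 more pairs).
All other pairs contribute 0.
Summing the contributions gives betweenness(1) = 21.

21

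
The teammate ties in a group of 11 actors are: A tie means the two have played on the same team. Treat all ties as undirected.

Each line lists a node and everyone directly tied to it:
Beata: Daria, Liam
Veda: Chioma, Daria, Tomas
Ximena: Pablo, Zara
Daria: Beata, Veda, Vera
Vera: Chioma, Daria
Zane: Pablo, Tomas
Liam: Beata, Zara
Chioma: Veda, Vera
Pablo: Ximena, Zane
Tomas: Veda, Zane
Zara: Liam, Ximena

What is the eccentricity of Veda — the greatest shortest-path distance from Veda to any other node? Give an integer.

4

Distances from Veda: Beata:2, Chioma:1, Daria:1, Liam:3, Pablo:3, Tomas:1, Vera:2, Ximena:4, Zane:2, Zara:4.
The largest is 4 (to Zara and Ximena), so the eccentricity of Veda is 4.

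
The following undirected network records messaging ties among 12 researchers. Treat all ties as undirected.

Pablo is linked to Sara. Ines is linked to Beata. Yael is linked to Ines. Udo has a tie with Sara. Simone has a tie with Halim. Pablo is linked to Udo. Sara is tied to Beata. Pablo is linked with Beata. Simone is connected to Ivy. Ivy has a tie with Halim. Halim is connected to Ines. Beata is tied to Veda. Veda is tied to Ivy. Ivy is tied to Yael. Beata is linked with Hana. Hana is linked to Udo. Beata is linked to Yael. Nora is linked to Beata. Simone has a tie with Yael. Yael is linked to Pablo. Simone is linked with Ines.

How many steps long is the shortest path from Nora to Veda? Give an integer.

One shortest route is Nora – Beata – Veda, which uses 2 edges, and Nora and Veda are not directly tied, so nothing shorter exists. So d(Nora,Veda) = 2.

2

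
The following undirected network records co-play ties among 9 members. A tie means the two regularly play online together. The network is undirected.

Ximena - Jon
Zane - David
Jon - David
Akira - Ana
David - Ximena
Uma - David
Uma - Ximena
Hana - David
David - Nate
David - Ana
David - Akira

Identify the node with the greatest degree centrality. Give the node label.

Degrees — Akira:2, Ana:2, David:8, Hana:1, Jon:2, Nate:1, Uma:2, Ximena:3, Zane:1.
The maximum is 8, attained only by David.

David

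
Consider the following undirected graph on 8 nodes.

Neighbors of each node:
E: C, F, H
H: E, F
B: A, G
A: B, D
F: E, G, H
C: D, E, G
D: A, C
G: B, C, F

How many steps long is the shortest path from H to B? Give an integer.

3

One shortest route is H – F – G – B, which uses 3 edges, and at distance 2 from H we only reach {C, G}, which does not include B. So d(H,B) = 3.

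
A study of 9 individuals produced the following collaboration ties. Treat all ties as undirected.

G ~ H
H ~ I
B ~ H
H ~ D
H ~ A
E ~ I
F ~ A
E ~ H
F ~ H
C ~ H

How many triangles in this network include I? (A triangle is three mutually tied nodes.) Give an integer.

1

I's neighbors: E and H.
Neighbor pairs that are themselves tied: I–E–H. Each forms one triangle with I, for 1 in total.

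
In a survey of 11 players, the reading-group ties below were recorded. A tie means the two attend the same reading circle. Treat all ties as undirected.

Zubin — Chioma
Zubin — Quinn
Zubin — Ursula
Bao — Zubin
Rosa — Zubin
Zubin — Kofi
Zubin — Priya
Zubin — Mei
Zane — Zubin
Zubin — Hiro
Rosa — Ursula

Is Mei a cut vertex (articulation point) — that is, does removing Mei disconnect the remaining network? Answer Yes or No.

No

Even without Mei, every remaining node can still reach every other (the residual graph is connected), so Mei is not a cut vertex.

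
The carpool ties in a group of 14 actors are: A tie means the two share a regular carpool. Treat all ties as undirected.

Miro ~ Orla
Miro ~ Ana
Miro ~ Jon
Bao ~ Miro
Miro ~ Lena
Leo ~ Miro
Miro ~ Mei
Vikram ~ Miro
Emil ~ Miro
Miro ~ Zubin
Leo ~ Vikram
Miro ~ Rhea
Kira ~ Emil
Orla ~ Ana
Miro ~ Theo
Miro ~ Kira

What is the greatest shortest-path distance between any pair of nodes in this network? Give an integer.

Eccentricity of each node (its greatest distance to any other): Ana:2, Bao:2, Emil:2, Jon:2, Kira:2, Lena:2, Leo:2, Mei:2, Miro:1, Orla:2, Rhea:2, Theo:2, Vikram:2, Zubin:2.
The maximum eccentricity is 2, realized for instance by the pair Ana–Theo via Ana – Miro – Theo. So the diameter is 2.

2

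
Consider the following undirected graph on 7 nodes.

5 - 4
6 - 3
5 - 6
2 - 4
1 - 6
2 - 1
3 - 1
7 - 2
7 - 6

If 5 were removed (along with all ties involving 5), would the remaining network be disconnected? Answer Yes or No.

Even without 5, every remaining node can still reach every other (the residual graph is connected), so 5 is not a cut vertex.

No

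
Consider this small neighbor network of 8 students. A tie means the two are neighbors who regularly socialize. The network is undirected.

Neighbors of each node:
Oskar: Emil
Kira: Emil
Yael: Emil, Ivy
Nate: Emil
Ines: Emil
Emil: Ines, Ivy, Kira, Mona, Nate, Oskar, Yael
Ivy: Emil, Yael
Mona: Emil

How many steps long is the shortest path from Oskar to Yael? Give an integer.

One shortest route is Oskar – Emil – Yael, which uses 2 edges, and Oskar and Yael are not directly tied, so nothing shorter exists. So d(Oskar,Yael) = 2.

2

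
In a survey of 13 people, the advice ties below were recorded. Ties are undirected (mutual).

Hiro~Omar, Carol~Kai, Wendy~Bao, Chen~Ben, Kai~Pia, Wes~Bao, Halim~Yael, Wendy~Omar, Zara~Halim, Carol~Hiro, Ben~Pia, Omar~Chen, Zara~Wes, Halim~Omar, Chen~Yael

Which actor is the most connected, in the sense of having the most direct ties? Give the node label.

Omar

Degrees — Bao:2, Ben:2, Carol:2, Chen:3, Halim:3, Hiro:2, Kai:2, Omar:4, Pia:2, Wendy:2, Wes:2, Yael:2, Zara:2.
The maximum is 4, attained only by Omar.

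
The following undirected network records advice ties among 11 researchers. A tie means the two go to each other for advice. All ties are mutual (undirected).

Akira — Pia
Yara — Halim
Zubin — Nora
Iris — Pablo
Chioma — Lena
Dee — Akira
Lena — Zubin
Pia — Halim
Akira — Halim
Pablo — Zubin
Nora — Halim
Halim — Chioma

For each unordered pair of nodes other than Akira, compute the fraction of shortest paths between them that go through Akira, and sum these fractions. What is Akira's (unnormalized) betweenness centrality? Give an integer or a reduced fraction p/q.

9

Pairs whose geodesics pass through Akira — Nora–Dee: 1; Yara–Dee: 1; Chioma–Dee: 1; Zubin–Dee: 1; Pablo–Dee: 1; Pia–Dee: 1; Iris–Dee: 1; Halim–Dee: 1; Lena–Dee: 1.
All other pairs contribute 0.
Summing the contributions gives betweenness(Akira) = 9.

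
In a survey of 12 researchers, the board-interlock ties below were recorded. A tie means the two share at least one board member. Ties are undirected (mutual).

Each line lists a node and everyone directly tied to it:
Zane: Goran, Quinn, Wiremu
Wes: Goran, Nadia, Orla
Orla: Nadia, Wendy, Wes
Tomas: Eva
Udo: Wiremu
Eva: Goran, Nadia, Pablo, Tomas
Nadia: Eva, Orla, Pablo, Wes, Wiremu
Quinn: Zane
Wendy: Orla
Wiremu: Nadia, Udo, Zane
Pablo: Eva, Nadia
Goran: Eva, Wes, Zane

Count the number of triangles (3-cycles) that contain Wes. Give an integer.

Wes's neighbors: Goran, Nadia, and Orla.
Neighbor pairs that are themselves tied: Wes–Nadia–Orla. Each forms one triangle with Wes, for 1 in total.

1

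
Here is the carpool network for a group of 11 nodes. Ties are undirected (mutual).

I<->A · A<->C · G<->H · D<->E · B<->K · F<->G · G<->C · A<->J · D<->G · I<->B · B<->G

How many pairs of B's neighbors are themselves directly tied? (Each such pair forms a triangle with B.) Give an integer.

B's neighbors are G, I, and K, but none of them are tied to each other, so no triangle contains B.

0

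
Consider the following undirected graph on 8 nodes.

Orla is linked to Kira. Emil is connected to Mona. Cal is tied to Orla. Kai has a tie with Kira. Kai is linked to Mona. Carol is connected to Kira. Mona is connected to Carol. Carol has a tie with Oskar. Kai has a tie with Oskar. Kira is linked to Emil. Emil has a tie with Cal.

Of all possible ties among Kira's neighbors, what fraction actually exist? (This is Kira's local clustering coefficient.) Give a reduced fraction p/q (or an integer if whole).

Kira's neighbors: Carol, Emil, Kai, and Orla (k = 4).
Possible neighbor pairs: C(4,2) = 6. Edges among them: none → e = 0.
Clustering(Kira) = 0/6 = 0.

0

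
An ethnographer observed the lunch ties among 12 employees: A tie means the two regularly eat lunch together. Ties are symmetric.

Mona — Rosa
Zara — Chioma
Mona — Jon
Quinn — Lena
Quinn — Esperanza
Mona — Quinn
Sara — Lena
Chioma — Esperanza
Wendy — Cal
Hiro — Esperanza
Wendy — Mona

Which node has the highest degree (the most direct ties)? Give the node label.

Degrees — Cal:1, Chioma:2, Esperanza:3, Hiro:1, Jon:1, Lena:2, Mona:4, Quinn:3, Rosa:1, Sara:1, Wendy:2, Zara:1.
The maximum is 4, attained only by Mona.

Mona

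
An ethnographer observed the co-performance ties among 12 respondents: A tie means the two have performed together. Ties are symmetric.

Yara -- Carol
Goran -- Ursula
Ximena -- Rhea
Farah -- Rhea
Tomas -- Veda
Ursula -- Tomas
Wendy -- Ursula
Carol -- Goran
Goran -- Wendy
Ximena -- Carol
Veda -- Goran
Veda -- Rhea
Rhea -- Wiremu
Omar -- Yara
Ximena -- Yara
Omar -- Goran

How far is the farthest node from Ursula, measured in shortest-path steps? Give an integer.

4

Distances from Ursula: Carol:2, Farah:4, Goran:1, Omar:2, Rhea:3, Tomas:1, Veda:2, Wendy:1, Wiremu:4, Ximena:3, Yara:3.
The largest is 4 (to Wiremu and Farah), so the eccentricity of Ursula is 4.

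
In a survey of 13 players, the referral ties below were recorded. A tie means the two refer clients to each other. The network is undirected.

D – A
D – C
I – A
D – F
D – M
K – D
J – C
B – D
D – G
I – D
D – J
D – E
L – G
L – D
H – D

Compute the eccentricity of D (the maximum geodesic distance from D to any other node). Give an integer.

Distances from D: A:1, B:1, C:1, E:1, F:1, G:1, H:1, I:1, J:1, K:1, L:1, M:1.
The largest is 1 (to E, L, G, B, K, A, F, H, I, C, J, and M), so the eccentricity of D is 1.

1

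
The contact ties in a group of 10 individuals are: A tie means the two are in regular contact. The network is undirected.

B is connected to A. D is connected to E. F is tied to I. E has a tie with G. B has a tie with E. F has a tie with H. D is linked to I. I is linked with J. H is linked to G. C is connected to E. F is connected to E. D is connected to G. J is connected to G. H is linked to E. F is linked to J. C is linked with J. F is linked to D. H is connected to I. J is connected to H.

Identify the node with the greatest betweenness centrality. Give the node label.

Unnormalized betweenness of each node: A:0, B:8, C:3/4, D:19/12, E:17, F:7/3, G:4/3, H:7/3, I:7/12, J:37/12.
E has the largest value, 17, making it the main broker — the node through which the most shortest paths run.

E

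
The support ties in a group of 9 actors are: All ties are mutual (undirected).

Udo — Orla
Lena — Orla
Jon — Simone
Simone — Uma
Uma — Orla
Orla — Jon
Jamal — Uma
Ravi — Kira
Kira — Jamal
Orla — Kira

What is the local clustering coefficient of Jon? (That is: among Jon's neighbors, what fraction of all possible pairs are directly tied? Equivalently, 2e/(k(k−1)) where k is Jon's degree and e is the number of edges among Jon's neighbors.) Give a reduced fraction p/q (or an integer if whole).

0

Jon's neighbors: Orla and Simone (k = 2).
Possible neighbor pairs: C(2,2) = 1. Edges among them: none → e = 0.
Clustering(Jon) = 0/1.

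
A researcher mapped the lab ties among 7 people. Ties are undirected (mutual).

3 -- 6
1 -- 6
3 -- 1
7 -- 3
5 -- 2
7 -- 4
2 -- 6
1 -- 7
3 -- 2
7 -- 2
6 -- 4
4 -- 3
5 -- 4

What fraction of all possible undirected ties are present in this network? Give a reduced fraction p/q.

13/21

There are 13 edges and 7 nodes, so the maximum possible is C(7,2) = 21.
Density = 13/21.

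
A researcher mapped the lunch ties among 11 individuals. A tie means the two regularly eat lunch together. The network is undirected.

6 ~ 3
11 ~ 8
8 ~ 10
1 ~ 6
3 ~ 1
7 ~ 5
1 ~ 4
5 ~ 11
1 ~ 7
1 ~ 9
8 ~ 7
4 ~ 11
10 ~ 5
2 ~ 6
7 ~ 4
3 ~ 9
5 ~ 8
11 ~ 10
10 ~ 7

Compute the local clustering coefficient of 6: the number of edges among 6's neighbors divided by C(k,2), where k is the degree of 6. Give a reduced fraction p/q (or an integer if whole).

1/3

6's neighbors: 1, 2, and 3 (k = 3).
Possible neighbor pairs: C(3,2) = 3. Edges among them: 1–3 → e = 1.
Clustering(6) = 1/3.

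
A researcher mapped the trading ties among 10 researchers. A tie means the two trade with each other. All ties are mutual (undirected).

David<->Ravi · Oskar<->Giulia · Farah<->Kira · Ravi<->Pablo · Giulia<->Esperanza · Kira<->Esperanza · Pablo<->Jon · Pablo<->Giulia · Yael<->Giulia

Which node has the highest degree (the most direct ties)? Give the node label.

Degrees — David:1, Esperanza:2, Farah:1, Giulia:4, Jon:1, Kira:2, Oskar:1, Pablo:3, Ravi:2, Yael:1.
The maximum is 4, attained only by Giulia.

Giulia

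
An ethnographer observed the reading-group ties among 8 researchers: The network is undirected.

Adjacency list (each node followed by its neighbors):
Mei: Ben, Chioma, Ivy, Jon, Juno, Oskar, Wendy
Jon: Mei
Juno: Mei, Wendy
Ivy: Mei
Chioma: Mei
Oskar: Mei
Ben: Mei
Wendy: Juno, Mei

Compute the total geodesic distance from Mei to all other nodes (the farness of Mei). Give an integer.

7

Distances from Mei: Ben:1, Chioma:1, Ivy:1, Jon:1, Juno:1, Oskar:1, Wendy:1.
Sum = 1 + 1 + 1 + 1 + 1 + 1 + 1 = 7.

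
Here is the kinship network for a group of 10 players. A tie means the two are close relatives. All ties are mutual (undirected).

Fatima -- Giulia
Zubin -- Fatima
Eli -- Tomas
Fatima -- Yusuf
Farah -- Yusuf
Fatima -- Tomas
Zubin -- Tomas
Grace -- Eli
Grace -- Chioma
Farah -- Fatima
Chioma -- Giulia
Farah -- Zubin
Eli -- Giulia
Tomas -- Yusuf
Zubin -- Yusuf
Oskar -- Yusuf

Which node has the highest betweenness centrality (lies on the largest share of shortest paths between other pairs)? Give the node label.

Fatima

Unnormalized betweenness of each node: Chioma:31/30, Eli:107/15, Farah:0, Fatima:154/15, Giulia:479/60, Grace:5/6, Oskar:0, Tomas:491/60, Yusuf:527/60, Zubin:47/60.
Fatima has the largest value, 154/15, making it the main broker — the node through which the most shortest paths run.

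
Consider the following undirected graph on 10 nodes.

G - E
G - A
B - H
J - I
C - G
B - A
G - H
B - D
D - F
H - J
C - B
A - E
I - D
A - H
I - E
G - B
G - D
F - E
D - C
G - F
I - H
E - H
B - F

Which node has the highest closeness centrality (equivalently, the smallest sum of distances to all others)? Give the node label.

Farness (sum of distances to all others) for each node — A:14, B:12, C:16, D:13, E:13, F:15, G:11, H:12, I:14, J:18.
The smallest farness is 11, for G, so G has the highest closeness.

G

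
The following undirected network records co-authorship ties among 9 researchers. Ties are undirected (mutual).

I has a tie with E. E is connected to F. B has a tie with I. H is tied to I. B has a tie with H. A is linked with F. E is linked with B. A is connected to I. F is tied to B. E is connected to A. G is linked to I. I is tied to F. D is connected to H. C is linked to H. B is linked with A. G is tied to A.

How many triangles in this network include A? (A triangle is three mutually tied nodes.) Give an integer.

A's neighbors: B, E, F, G, and I.
Neighbor pairs that are themselves tied: A–B–E; A–B–F; A–B–I; A–E–F; A–E–I; A–F–I; A–G–I. Each forms one triangle with A, for 7 in total.

7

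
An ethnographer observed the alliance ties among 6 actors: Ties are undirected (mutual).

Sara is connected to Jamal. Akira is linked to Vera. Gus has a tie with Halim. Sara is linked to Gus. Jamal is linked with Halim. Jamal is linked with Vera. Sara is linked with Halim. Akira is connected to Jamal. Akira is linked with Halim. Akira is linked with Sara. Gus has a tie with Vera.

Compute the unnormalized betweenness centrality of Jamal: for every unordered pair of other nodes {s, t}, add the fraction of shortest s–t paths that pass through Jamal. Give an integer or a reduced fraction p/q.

2/3

Pairs whose geodesics pass through Jamal — Halim–Vera: 1/3; Vera–Sara: 1/3.
All other pairs contribute 0.
Summing the contributions gives betweenness(Jamal) = 2/3.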